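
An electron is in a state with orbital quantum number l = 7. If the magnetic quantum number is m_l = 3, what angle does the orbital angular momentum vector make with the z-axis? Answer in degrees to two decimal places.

|L| = √(l(l+1)) ℏ = 2√14 ℏ.
L_z = m_l ℏ = 3ℏ.
cos θ = L_z/|L| = 3/√56, so θ ≈ 66.37°.

θ ≈ 66.37°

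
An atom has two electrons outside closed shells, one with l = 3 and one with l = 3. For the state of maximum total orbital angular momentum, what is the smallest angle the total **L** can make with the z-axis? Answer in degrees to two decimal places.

The total orbital quantum number L ranges from |l₁ − l₂| to l₁ + l₂ in integer steps.
So L can be 0, 1, 2, 3, 4, 5, 6.
The maximum is L = 6, with |L_tot| = ℏ√(6·7) = √42 ℏ.
The minimum angle with z is arccos(6/√42) ≈ 22.21°.

θ_min ≈ 22.21°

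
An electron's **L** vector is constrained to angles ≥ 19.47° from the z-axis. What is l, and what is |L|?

At minimum angle, m_l = l, so cos θ = l/√(l(l+1)); cos²θ = l/(l+1) = 0.8889.
Thus l = 0.8889/(1 − 0.8889) ≈ 8.
Then |L| = ℏ√(8·9) = 6√2 ℏ.

l = 8, |L| = 6√2 ℏ ≈ 8.485ℏ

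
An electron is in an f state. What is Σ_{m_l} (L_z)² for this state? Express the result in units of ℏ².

The letter f corresponds to l = 3.
m_l ∈ {-3, -2, -1, 0, 1, 2, 3}.
Summing m² from −3 to 3: Σ m_l² = 28.

Σ(L_z)² = 28 ℏ²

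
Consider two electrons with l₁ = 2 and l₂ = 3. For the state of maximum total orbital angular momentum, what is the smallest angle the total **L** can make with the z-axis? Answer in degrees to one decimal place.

θ_min ≈ 24.1°

By the triangle rule, |l₁ − l₂| ≤ L ≤ l₁ + l₂.
Allowed values: L = 1, 2, 3, 4, 5.
The maximum is L = 5, with |L_tot| = ℏ√(5·6) = √30 ℏ.
The minimum angle with z is arccos(5/√30) ≈ 24.1°.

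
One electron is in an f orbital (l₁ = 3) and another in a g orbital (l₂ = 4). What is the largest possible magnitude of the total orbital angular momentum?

The total orbital quantum number L ranges from |l₁ − l₂| to l₁ + l₂ in integer steps.
L ∈ {1, 2, 3, 4, 5, 6, 7}.
The largest magnitude corresponds to L = 7: |L_tot| = ℏ√(7·8) = 2√14 ℏ.

|L_tot|_max = 2√14 ℏ ≈ 7.483ℏ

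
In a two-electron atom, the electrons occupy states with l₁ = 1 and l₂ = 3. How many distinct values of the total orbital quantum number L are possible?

Angular momentum addition gives L = |l₁ − l₂|, …, l₁ + l₂.
L ∈ {2, 3, 4}.
That is 3 values.

3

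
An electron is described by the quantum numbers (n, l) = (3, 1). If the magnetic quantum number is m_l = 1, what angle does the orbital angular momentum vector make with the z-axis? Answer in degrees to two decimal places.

θ ≈ 45.00°

|L|² = l(l+1)ℏ² = 2ℏ², so |L| = √2 ℏ.
L_z = m_l ℏ = 1ℏ.
cos θ = L_z/|L| = 1/√2, so θ ≈ 45.00°.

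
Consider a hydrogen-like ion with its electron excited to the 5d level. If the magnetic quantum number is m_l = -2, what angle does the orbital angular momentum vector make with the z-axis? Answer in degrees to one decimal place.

θ ≈ 144.7°

The 5d level has l = 2.
|L| = ℏ√(l(l+1)) = √6 ℏ.
L_z = m_l ℏ = −2ℏ.
cos θ = L_z/|L| = -2/√6, so θ ≈ 144.7°.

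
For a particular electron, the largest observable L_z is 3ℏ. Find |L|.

|L| = 2√3 ℏ ≈ 3.464ℏ

Since max m_l = l, l = 3.
Then |L| = ℏ√(3·4) = 2√3 ℏ.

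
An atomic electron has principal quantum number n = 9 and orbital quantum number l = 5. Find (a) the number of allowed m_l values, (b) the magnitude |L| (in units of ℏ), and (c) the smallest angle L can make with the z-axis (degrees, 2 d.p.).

There are 2l+1 = 11 values of m_l.
|L| = ℏ√(5·6) = √30 ℏ ≈ 5.477ℏ.
cos θ_min = 5/√30, so θ_min ≈ 24.09°.

11 values; |L| = √30 ℏ ≈ 5.477ℏ; θ_min ≈ 24.09°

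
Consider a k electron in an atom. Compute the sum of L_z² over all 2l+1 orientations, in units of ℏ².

Σ(L_z)² = 280 ℏ²

The letter k corresponds to l = 7.
m_l ∈ {-7, -6, -5, -4, -3, -2, -1, 0, 1, 2, 3, 4, 5, 6, 7}.
Σ m_l² = l(l+1)(2l+1)/3 = 7·8·15/3 = 280.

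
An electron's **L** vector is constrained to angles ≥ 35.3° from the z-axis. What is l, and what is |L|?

l = 2, |L| = √6 ℏ ≈ 2.449ℏ

cos²θ_min = l/(l+1) = 0.6661.
Solving: l = 2.
Then |L| = ℏ√(2·3) = √6 ℏ.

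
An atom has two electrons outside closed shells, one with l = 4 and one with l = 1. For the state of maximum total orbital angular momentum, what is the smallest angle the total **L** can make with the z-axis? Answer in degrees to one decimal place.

The total orbital quantum number L ranges from |l₁ − l₂| to l₁ + l₂ in integer steps.
So L can be 3, 4, 5.
The maximum is L = 5, with |L_tot| = ℏ√(5·6) = √30 ℏ.
The minimum angle with z is arccos(5/√30) ≈ 24.1°.

θ_min ≈ 24.1°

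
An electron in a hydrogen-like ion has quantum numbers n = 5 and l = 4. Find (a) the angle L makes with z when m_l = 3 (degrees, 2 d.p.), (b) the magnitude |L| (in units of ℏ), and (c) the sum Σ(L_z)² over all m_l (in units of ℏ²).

For m_l = 3: cos θ = 3/√20, θ ≈ 47.87°.
|L| = ℏ√(4·5) = 2√5 ℏ ≈ 4.472ℏ.
Σ m_l² = 60, so Σ(L_z)² = 60 ℏ².

θ(m_l=3) ≈ 47.87°; |L| = 2√5 ℏ ≈ 4.472ℏ; Σ(L_z)² = 60 ℏ²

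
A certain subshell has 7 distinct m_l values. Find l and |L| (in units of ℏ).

2l + 1 = 7 ⇒ l = 3.
Then |L| = √(l(l+1)) ℏ = 2√3 ℏ.

l = 3, |L| = 2√3 ℏ ≈ 3.464ℏ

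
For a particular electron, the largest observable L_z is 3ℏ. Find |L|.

Since max m_l = l, l = 3.
|L| = √(l(l+1)) ℏ = 2√3 ℏ.

|L| = 2√3 ℏ ≈ 3.464ℏ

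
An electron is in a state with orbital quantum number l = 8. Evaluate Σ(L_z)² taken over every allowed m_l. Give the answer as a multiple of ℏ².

The allowed m_l values are -8, -7, -6, -5, -4, -3, -2, -1, 0, 1, 2, 3, 4, 5, 6, 7, 8.
Σ m_l² = l(l+1)(2l+1)/3 = 8·9·17/3 = 408.

Σ(L_z)² = 408 ℏ²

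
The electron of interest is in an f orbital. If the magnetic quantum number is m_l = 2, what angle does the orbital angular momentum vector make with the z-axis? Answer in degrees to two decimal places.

θ ≈ 54.74°

The letter f corresponds to l = 3.
|L|² = l(l+1)ℏ² = 12ℏ², so |L| = 2√3 ℏ.
L_z = m_l ℏ = 2ℏ.
cos θ = L_z/|L| = 2/√12, so θ ≈ 54.74°.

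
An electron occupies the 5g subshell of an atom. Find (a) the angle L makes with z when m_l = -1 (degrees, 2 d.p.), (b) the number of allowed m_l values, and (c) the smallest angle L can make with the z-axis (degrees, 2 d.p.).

θ(m_l=-1) ≈ 102.92°; 9 values; θ_min ≈ 26.57°

The 5g subshell has l = 4.
For m_l = -1: cos θ = -1/√20, θ ≈ 102.92°.
There are 2l+1 = 9 values of m_l.
cos θ_min = 4/√20, so θ_min ≈ 26.57°.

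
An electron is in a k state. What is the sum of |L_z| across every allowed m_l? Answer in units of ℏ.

Σ|L_z| = 56 ℏ

For a k orbital, l = 7.
m_l ∈ {-7, -6, -5, -4, -3, -2, -1, 0, 1, 2, 3, 4, 5, 6, 7}.
Σ|m_l| = 2(1+2+…+7) = 56.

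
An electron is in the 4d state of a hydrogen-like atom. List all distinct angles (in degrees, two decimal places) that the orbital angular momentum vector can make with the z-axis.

θ ∈ {35.26°, 65.91°, 90.00°, 114.09°, 144.74°}

For 4d, l = 2.
|L| = ℏ√(l(l+1)) = √6 ℏ.
cos θ = m_l/√6 for each m_l ∈ {-2, -1, 0, 1, 2}.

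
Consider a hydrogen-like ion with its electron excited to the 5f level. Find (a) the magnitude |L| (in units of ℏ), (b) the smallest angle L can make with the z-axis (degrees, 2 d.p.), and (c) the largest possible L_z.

The 5f level has l = 3.
|L| = ℏ√(3·4) = 2√3 ℏ ≈ 3.464ℏ.
cos θ_min = 3/√12, so θ_min ≈ 30.00°.
L_z,max = lℏ = 3ℏ.

|L| = 2√3 ℏ ≈ 3.464ℏ; θ_min ≈ 30.00°; L_z,max = 3ℏ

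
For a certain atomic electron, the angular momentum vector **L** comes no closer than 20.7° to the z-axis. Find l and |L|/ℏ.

cos²θ_min = l/(l+1) = 0.8751.
l = cos²θ/sin²θ ≈ 7.
Then |L| = ℏ√(7·8) = 2√14 ℏ.

l = 7, |L| = 2√14 ℏ ≈ 7.483ℏ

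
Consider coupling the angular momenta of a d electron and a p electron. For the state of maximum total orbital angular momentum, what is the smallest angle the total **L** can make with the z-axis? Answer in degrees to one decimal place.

By the triangle rule, |l₁ − l₂| ≤ L ≤ l₁ + l₂.
Allowed values: L = 1, 2, 3.
The maximum is L = 3, with |L_tot| = ℏ√(3·4) = 2√3 ℏ.
The minimum angle with z is arccos(3/√12) ≈ 30.0°.

θ_min ≈ 30.0°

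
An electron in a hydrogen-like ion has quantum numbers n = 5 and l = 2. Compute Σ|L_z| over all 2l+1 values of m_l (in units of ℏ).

The allowed m_l values are -2, -1, 0, 1, 2.
Σ|m_l| = 2·2(2+1)/2 = 6.

Σ|L_z| = 6 ℏ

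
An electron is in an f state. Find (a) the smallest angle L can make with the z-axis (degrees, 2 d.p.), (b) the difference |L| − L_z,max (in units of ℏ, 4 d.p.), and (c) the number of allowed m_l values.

An f state has l = 3.
cos θ_min = 3/√12, so θ_min ≈ 30.00°.
|L| − L_z,max = (2√3 − 3)ℏ ≈ 0.4641ℏ.
There are 2l+1 = 7 values of m_l.

θ_min ≈ 30.00°; |L|−L_z,max ≈ 0.4641ℏ; 7 values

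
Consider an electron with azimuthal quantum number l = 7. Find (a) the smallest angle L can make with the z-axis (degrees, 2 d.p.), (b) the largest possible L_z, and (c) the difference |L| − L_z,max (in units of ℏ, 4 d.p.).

cos θ_min = 7/√56, so θ_min ≈ 20.70°.
L_z,max = lℏ = 7ℏ.
|L| − L_z,max = (2√14 − 7)ℏ ≈ 0.4833ℏ.

θ_min ≈ 20.70°; L_z,max = 7ℏ; |L|−L_z,max ≈ 0.4833ℏ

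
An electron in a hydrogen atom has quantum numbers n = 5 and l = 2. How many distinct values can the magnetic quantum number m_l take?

The number of m_l values is 2l + 1 = 2·2 + 1 = 5.

5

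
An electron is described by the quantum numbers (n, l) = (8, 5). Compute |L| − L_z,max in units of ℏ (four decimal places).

|L| = √30 ℏ ≈ 5.4772ℏ, while L_z,max = lℏ = 5ℏ.
The difference is (√30 − 5)ℏ ≈ 0.4772ℏ.

|L| − L_z,max ≈ 0.4772ℏ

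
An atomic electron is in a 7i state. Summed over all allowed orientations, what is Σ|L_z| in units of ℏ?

Σ|L_z| = 42 ℏ

7i means n = 7, l = 6.
The allowed m_l values are -6, -5, -4, -3, -2, -1, 0, 1, 2, 3, 4, 5, 6.
Σ|m_l| = 2·6(6+1)/2 = 42.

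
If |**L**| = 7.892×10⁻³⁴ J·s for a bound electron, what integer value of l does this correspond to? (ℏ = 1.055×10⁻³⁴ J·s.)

l = 7

Dividing by ℏ: |L|/ℏ ≈ 7.481.
(|L|/ℏ)² = l(l+1) ≈ 55.96 ⇒ l = 7.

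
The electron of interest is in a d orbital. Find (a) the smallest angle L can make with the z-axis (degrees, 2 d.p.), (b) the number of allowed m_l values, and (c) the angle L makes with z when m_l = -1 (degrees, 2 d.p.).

A d state has l = 2.
cos θ_min = 2/√6, so θ_min ≈ 35.26°.
There are 2l+1 = 5 values of m_l.
For m_l = -1: cos θ = -1/√6, θ ≈ 114.09°.

θ_min ≈ 35.26°; 5 values; θ(m_l=-1) ≈ 114.09°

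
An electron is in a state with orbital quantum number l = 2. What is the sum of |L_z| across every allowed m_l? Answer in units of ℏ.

Σ|L_z| = 6 ℏ

The allowed m_l values are -2, -1, 0, 1, 2.
Σ|m_l| = 2(1+2+…+2) = 6.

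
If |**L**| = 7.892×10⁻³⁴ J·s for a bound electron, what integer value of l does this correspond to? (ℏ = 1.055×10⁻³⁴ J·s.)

|L|/ℏ = (7.892×10⁻³⁴)/(1.055×10⁻³⁴) ≈ 7.481.
Set l(l+1) = 55.96; the integer solution is l = 7.

l = 7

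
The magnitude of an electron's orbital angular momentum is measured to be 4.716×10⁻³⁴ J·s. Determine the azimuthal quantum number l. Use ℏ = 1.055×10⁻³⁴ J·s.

l = 4

Dividing by ℏ: |L|/ℏ ≈ 4.470.
Set l(l+1) = 19.98; the integer solution is l = 4.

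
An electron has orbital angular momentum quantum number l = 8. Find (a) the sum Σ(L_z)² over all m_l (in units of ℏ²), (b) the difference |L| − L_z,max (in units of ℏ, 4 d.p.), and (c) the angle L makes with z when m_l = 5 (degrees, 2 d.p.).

Σ(L_z)² = 408 ℏ²; |L|−L_z,max ≈ 0.4853ℏ; θ(m_l=5) ≈ 53.90°

Σ m_l² = 408, so Σ(L_z)² = 408 ℏ².
|L| − L_z,max = (6√2 − 8)ℏ ≈ 0.4853ℏ.
For m_l = 5: cos θ = 5/√72, θ ≈ 53.90°.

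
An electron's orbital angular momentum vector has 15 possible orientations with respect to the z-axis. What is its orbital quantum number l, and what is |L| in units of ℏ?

Since there are 2l+1 = 15 values of m_l, l = 7.
Then |L| = √(l(l+1)) ℏ = 2√14 ℏ.

l = 7, |L| = 2√14 ℏ ≈ 7.483ℏ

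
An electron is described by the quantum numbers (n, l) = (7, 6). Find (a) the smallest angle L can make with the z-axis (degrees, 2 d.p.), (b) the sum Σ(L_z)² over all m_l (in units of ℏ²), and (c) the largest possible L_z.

cos θ_min = 6/√42, so θ_min ≈ 22.21°.
Σ m_l² = 182, so Σ(L_z)² = 182 ℏ².
L_z,max = lℏ = 6ℏ.

θ_min ≈ 22.21°; Σ(L_z)² = 182 ℏ²; L_z,max = 6ℏ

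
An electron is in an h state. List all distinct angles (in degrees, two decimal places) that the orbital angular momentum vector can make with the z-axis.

An h state has l = 5.
|L| = √(l(l+1)) ℏ = √30 ℏ.
cos θ = m_l/√30 for each m_l ∈ {-5, -4, -3, -2, -1, 0, 1, 2, 3, 4, 5}.

θ ∈ {24.09°, 43.09°, 56.79°, 68.58°, 79.48°, 90.00°, 100.52°, 111.42°, 123.21°, 136.91°, 155.91°}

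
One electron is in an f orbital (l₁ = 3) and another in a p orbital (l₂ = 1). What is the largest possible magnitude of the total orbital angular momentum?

|L_tot|_max = 2√5 ℏ ≈ 4.472ℏ

The total orbital quantum number L ranges from |l₁ − l₂| to l₁ + l₂ in integer steps.
L ∈ {2, 3, 4}.
The largest magnitude corresponds to L = 4: |L_tot| = ℏ√(4·5) = 2√5 ℏ.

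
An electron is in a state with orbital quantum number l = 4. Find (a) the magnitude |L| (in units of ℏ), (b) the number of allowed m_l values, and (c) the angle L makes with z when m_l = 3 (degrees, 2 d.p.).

|L| = 2√5 ℏ ≈ 4.472ℏ; 9 values; θ(m_l=3) ≈ 47.87°

|L| = ℏ√(4·5) = 2√5 ℏ ≈ 4.472ℏ.
There are 2l+1 = 9 values of m_l.
For m_l = 3: cos θ = 3/√20, θ ≈ 47.87°.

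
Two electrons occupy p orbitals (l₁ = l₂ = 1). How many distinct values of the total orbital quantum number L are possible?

By the triangle rule, |l₁ − l₂| ≤ L ≤ l₁ + l₂.
So L can be 0, 1, 2.
That is 3 values.

3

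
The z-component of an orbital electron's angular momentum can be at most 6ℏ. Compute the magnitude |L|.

L_z,max = lℏ, so l = 6.
Then |L| = ℏ√(6·7) = √42 ℏ.

|L| = √42 ℏ ≈ 6.481ℏ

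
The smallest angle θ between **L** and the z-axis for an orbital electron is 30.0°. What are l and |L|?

l = 3, |L| = 2√3 ℏ ≈ 3.464ℏ

At minimum angle, m_l = l, so cos θ = l/√(l(l+1)); cos²θ = l/(l+1) = 0.7500.
l = cos²θ/sin²θ ≈ 3.
Then |L| = ℏ√(3·4) = 2√3 ℏ.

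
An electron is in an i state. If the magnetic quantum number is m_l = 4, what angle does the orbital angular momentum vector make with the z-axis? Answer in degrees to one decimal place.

For an i orbital, l = 6.
|L| = √(l(l+1)) ℏ = √42 ℏ.
L_z = m_l ℏ = 4ℏ.
cos θ = L_z/|L| = 4/√42, so θ ≈ 51.9°.

θ ≈ 51.9°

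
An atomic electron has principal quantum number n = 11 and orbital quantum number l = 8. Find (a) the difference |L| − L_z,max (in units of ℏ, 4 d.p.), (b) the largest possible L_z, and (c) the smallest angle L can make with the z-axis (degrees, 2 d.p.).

|L|−L_z,max ≈ 0.4853ℏ; L_z,max = 8ℏ; θ_min ≈ 19.47°

|L| − L_z,max = (6√2 − 8)ℏ ≈ 0.4853ℏ.
L_z,max = lℏ = 8ℏ.
cos θ_min = 8/√72, so θ_min ≈ 19.47°.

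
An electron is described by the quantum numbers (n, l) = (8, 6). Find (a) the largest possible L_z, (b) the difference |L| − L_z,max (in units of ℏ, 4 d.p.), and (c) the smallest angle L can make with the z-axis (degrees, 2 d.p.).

L_z,max = lℏ = 6ℏ.
|L| − L_z,max = (√42 − 6)ℏ ≈ 0.4807ℏ.
cos θ_min = 6/√42, so θ_min ≈ 22.21°.

L_z,max = 6ℏ; |L|−L_z,max ≈ 0.4807ℏ; θ_min ≈ 22.21°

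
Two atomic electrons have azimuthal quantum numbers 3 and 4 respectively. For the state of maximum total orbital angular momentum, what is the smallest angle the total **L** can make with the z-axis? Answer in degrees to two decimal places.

θ_min ≈ 20.70°

Angular momentum addition gives L = |l₁ − l₂|, …, l₁ + l₂.
Allowed values: L = 1, 2, 3, 4, 5, 6, 7.
The maximum is L = 7, with |L_tot| = ℏ√(7·8) = 2√14 ℏ.
The minimum angle with z is arccos(7/√56) ≈ 20.70°.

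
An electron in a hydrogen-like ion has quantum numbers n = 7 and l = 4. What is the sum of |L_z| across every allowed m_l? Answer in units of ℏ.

The allowed m_l values are -4, -3, -2, -1, 0, 1, 2, 3, 4.
Σ|m_l| = 2·4(4+1)/2 = 20.

Σ|L_z| = 20 ℏ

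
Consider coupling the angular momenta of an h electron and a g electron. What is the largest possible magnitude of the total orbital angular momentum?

|L_tot|_max = 3√10 ℏ ≈ 9.487ℏ

Angular momentum addition gives L = |l₁ − l₂|, …, l₁ + l₂.
Allowed values: L = 1, 2, 3, 4, 5, 6, 7, 8, 9.
The largest magnitude corresponds to L = 9: |L_tot| = ℏ√(9·10) = 3√10 ℏ.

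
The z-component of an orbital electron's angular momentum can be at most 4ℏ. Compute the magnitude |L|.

L_z,max = lℏ, so l = 4.
|L| = ℏ√(l(l+1)) = 2√5 ℏ.

|L| = 2√5 ℏ ≈ 4.472ℏ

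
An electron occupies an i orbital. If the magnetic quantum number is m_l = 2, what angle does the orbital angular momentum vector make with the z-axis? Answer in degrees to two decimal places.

θ ≈ 72.02°

The letter i corresponds to l = 6.
|L| = ℏ√(l(l+1)) = √42 ℏ.
L_z = m_l ℏ = 2ℏ.
cos θ = L_z/|L| = 2/√42, so θ ≈ 72.02°.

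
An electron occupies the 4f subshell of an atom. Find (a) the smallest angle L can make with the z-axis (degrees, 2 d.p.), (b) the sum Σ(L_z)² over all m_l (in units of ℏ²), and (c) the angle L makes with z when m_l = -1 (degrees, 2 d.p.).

θ_min ≈ 30.00°; Σ(L_z)² = 28 ℏ²; θ(m_l=-1) ≈ 106.78°

4f means n = 4, l = 3.
cos θ_min = 3/√12, so θ_min ≈ 30.00°.
Σ m_l² = 28, so Σ(L_z)² = 28 ℏ².
For m_l = -1: cos θ = -1/√12, θ ≈ 106.78°.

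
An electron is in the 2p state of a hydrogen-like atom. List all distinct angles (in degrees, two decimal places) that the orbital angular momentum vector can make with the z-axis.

For 2p, l = 1.
|L| = √(l(l+1)) ℏ = √2 ℏ.
cos θ = m_l/√2 for each m_l ∈ {-1, 0, 1}.

θ ∈ {45.00°, 90.00°, 135.00°}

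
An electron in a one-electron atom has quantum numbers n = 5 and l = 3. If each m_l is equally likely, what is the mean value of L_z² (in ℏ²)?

m_l ∈ {-3, -2, -1, 0, 1, 2, 3}.
Average of L_z² over 7 states: 28/7 ℏ² = 4 ℏ².

⟨L_z²⟩ = 4 ℏ²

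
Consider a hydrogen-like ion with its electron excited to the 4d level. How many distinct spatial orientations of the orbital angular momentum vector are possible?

The 4d level has l = 2.
The number of m_l values is 2l + 1 = 2·2 + 1 = 5.

5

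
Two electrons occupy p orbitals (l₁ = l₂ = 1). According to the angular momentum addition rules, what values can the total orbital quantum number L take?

L = 0, 1, 2

By the triangle rule, |l₁ − l₂| ≤ L ≤ l₁ + l₂.
Allowed values: L = 0, 1, 2.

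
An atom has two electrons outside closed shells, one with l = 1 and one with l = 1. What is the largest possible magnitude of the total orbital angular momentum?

L runs from |1 − 1| = 0 to 1 + 1 = 2.
L ∈ {0, 1, 2}.
The largest magnitude corresponds to L = 2: |L_tot| = ℏ√(2·3) = √6 ℏ.

|L_tot|_max = √6 ℏ ≈ 2.449ℏ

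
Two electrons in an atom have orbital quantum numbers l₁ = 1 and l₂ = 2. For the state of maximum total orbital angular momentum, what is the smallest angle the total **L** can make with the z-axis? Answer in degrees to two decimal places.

θ_min ≈ 30.00°

The total orbital quantum number L ranges from |l₁ − l₂| to l₁ + l₂ in integer steps.
So L can be 1, 2, 3.
The maximum is L = 3, with |L_tot| = ℏ√(3·4) = 2√3 ℏ.
The minimum angle with z is arccos(3/√12) ≈ 30.00°.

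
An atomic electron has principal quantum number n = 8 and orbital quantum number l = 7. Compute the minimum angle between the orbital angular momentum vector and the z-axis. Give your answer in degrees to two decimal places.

|L|² = l(l+1)ℏ² = 56ℏ², so |L| = 2√14 ℏ.
The smallest angle corresponds to the largest L_z, i.e. m_l = l = 7, giving L_z = 7ℏ.
cos θ_min = 7/√56, so θ_min ≈ 20.70°.

θ_min ≈ 20.70°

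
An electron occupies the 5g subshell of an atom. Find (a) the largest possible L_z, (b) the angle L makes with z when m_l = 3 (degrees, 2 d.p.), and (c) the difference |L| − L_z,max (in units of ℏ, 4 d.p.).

5g means n = 5, l = 4.
L_z,max = lℏ = 4ℏ.
For m_l = 3: cos θ = 3/√20, θ ≈ 47.87°.
|L| − L_z,max = (2√5 − 4)ℏ ≈ 0.4721ℏ.

L_z,max = 4ℏ; θ(m_l=3) ≈ 47.87°; |L|−L_z,max ≈ 0.4721ℏ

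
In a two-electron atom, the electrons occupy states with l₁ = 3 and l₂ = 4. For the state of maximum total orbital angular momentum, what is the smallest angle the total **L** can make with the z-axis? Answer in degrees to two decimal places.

The total orbital quantum number L ranges from |l₁ − l₂| to l₁ + l₂ in integer steps.
So L can be 1, 2, 3, 4, 5, 6, 7.
The maximum is L = 7, with |L_tot| = ℏ√(7·8) = 2√14 ℏ.
The minimum angle with z is arccos(7/√56) ≈ 20.70°.

θ_min ≈ 20.70°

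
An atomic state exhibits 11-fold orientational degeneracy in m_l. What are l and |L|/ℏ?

2l + 1 = 11 ⇒ l = 5.
Then |L| = √(l(l+1)) ℏ = √30 ℏ.

l = 5, |L| = √30 ℏ ≈ 5.477ℏ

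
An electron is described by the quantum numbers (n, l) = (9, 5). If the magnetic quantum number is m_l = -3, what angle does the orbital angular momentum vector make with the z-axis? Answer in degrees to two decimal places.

θ ≈ 123.21°

|L|² = l(l+1)ℏ² = 30ℏ², so |L| = √30 ℏ.
L_z = m_l ℏ = −3ℏ.
cos θ = L_z/|L| = -3/√30, so θ ≈ 123.21°.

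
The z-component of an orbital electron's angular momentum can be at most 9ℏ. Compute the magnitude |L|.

|L| = 3√10 ℏ ≈ 9.487ℏ

The maximum L_z equals lℏ, giving l = 9.
|L| = ℏ√(l(l+1)) = 3√10 ℏ.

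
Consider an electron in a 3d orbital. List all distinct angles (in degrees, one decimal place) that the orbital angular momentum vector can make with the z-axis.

The 3d subshell has l = 2.
|L| = ℏ√(l(l+1)) = √6 ℏ.
cos θ = m_l/√6 for each m_l ∈ {-2, -1, 0, 1, 2}.

θ ∈ {35.3°, 65.9°, 90.0°, 114.1°, 144.7°}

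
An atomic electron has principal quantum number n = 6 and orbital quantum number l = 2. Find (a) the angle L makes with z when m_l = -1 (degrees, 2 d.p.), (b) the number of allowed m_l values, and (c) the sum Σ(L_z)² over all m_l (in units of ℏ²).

θ(m_l=-1) ≈ 114.09°; 5 values; Σ(L_z)² = 10 ℏ²

For m_l = -1: cos θ = -1/√6, θ ≈ 114.09°.
There are 2l+1 = 5 values of m_l.
Σ m_l² = 10, so Σ(L_z)² = 10 ℏ².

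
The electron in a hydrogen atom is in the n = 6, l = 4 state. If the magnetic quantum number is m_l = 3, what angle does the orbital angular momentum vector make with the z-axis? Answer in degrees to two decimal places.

θ ≈ 47.87°

|L| = √(l(l+1)) ℏ = 2√5 ℏ.
L_z = m_l ℏ = 3ℏ.
cos θ = L_z/|L| = 3/√20, so θ ≈ 47.87°.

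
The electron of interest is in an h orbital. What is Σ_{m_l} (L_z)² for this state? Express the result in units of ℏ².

Σ(L_z)² = 110 ℏ²

The letter h corresponds to l = 5.
m_l runs from −5 to 5, i.e. {-5, -4, -3, -2, -1, 0, 1, 2, 3, 4, 5}.
Σ m_l² = 2·(1 + 4 + 9 + 16 + 25) = 110.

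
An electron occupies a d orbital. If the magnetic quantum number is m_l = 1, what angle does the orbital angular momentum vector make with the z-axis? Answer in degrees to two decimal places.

For a d orbital, l = 2.
|L| = √(l(l+1)) ℏ = √6 ℏ.
L_z = m_l ℏ = 1ℏ.
cos θ = L_z/|L| = 1/√6, so θ ≈ 65.91°.

θ ≈ 65.91°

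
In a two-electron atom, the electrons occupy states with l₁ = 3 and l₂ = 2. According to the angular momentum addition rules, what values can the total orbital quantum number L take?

L = 1, 2, 3, 4, 5

The total orbital quantum number L ranges from |l₁ − l₂| to l₁ + l₂ in integer steps.
L ∈ {1, 2, 3, 4, 5}.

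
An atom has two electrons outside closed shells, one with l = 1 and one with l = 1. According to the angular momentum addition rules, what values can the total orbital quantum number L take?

L runs from |1 − 1| = 0 to 1 + 1 = 2.
Allowed values: L = 0, 1, 2.

L = 0, 1, 2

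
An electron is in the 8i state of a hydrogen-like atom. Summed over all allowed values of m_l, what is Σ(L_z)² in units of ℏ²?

The 8i subshell has l = 6.
The allowed m_l values are -6, -5, -4, -3, -2, -1, 0, 1, 2, 3, 4, 5, 6.
Σ m_l² = 2·(1 + 4 + 9 + 16 + 25 + 36) = 182.

Σ(L_z)² = 182 ℏ²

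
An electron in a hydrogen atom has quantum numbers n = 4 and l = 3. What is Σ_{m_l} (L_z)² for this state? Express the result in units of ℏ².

Σ(L_z)² = 28 ℏ²

m_l ∈ {-3, -2, -1, 0, 1, 2, 3}.
Σ m_l² = l(l+1)(2l+1)/3 = 3·4·7/3 = 28.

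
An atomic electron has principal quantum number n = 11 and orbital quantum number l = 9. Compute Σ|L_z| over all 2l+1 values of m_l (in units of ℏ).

Σ|L_z| = 90 ℏ

The allowed m_l values are -9, -8, -7, -6, -5, -4, -3, -2, -1, 0, 1, 2, 3, 4, 5, 6, 7, 8, 9.
Σ|m_l| = l(l+1) = 90.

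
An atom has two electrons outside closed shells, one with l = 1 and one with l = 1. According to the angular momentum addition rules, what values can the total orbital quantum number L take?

L runs from |1 − 1| = 0 to 1 + 1 = 2.
Allowed values: L = 0, 1, 2.

L = 0, 1, 2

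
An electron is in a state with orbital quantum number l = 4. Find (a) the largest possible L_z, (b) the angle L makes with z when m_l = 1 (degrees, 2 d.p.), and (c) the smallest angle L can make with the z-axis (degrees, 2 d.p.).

L_z,max = lℏ = 4ℏ.
For m_l = 1: cos θ = 1/√20, θ ≈ 77.08°.
cos θ_min = 4/√20, so θ_min ≈ 26.57°.

L_z,max = 4ℏ; θ(m_l=1) ≈ 77.08°; θ_min ≈ 26.57°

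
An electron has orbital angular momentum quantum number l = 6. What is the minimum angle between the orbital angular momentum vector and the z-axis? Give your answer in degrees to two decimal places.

|L| = √(l(l+1)) ℏ = √42 ℏ.
The smallest angle corresponds to the largest L_z, i.e. m_l = l = 6, giving L_z = 6ℏ.
cos θ_min = 6/√42, so θ_min ≈ 22.21°.

θ_min ≈ 22.21°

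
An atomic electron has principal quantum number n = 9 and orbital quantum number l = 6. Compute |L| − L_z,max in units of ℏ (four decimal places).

|L| − L_z,max ≈ 0.4807ℏ

|L| = √42 ℏ ≈ 6.4807ℏ, while L_z,max = lℏ = 6ℏ.
The difference is (√42 − 6)ℏ ≈ 0.4807ℏ.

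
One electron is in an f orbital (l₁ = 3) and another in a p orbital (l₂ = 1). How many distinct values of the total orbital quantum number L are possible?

By the triangle rule, |l₁ − l₂| ≤ L ≤ l₁ + l₂.
L ∈ {2, 3, 4}.
That is 3 values.

3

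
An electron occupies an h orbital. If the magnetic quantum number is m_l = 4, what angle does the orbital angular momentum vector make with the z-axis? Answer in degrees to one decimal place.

An h state has l = 5.
|L| = √(l(l+1)) ℏ = √30 ℏ.
L_z = m_l ℏ = 4ℏ.
cos θ = L_z/|L| = 4/√30, so θ ≈ 43.1°.

θ ≈ 43.1°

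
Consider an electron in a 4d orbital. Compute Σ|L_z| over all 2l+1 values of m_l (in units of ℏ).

The 4d subshell has l = 2.
m_l runs from −2 to 2, i.e. {-2, -1, 0, 1, 2}.
Σ|m_l| = l(l+1) = 6.

Σ|L_z| = 6 ℏ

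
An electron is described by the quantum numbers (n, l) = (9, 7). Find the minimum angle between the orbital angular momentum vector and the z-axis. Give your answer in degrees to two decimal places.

|L|² = l(l+1)ℏ² = 56ℏ², so |L| = 2√14 ℏ.
The smallest angle corresponds to the largest L_z, i.e. m_l = l = 7, giving L_z = 7ℏ.
cos θ_min = 7/√56, so θ_min ≈ 20.70°.

θ_min ≈ 20.70°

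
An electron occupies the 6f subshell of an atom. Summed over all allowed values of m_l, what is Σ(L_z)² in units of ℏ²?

For 6f, l = 3.
m_l ∈ {-3, -2, -1, 0, 1, 2, 3}.
Summing m² from −3 to 3: Σ m_l² = 28.

Σ(L_z)² = 28 ℏ²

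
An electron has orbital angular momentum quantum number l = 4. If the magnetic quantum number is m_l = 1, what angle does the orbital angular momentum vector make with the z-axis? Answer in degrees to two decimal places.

θ ≈ 77.08°

|L| = √(l(l+1)) ℏ = 2√5 ℏ.
L_z = m_l ℏ = 1ℏ.
cos θ = L_z/|L| = 1/√20, so θ ≈ 77.08°.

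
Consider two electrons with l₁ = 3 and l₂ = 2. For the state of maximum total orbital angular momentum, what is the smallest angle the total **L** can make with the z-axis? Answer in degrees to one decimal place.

Angular momentum addition gives L = |l₁ − l₂|, …, l₁ + l₂.
Allowed values: L = 1, 2, 3, 4, 5.
The maximum is L = 5, with |L_tot| = ℏ√(5·6) = √30 ℏ.
The minimum angle with z is arccos(5/√30) ≈ 24.1°.

θ_min ≈ 24.1°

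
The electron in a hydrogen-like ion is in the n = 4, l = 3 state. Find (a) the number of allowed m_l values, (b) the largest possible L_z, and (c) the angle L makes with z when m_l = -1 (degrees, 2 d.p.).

7 values; L_z,max = 3ℏ; θ(m_l=-1) ≈ 106.78°

There are 2l+1 = 7 values of m_l.
L_z,max = lℏ = 3ℏ.
For m_l = -1: cos θ = -1/√12, θ ≈ 106.78°.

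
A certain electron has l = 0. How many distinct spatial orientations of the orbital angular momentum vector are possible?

The number of m_l values is 2l + 1 = 2·0 + 1 = 1.

1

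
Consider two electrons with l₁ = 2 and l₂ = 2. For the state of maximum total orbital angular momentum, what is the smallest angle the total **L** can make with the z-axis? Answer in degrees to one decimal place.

L runs from |2 − 2| = 0 to 2 + 2 = 4.
Allowed values: L = 0, 1, 2, 3, 4.
The maximum is L = 4, with |L_tot| = ℏ√(4·5) = 2√5 ℏ.
The minimum angle with z is arccos(4/√20) ≈ 26.6°.

θ_min ≈ 26.6°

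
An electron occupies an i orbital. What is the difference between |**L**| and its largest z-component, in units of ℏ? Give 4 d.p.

|L| − L_z,max ≈ 0.4807ℏ

For an i orbital, l = 6.
|L| = √42 ℏ ≈ 6.4807ℏ, while L_z,max = lℏ = 6ℏ.
The difference is (√42 − 6)ℏ ≈ 0.4807ℏ.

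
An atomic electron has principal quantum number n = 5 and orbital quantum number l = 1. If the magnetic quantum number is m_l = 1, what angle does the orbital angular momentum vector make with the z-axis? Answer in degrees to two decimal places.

|L| = ℏ√(l(l+1)) = √2 ℏ.
L_z = m_l ℏ = 1ℏ.
cos θ = L_z/|L| = 1/√2, so θ ≈ 45.00°.

θ ≈ 45.00°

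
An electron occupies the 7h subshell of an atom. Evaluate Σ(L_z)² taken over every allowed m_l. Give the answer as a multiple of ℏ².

Σ(L_z)² = 110 ℏ²

For 7h, l = 5.
The allowed m_l values are -5, -4, -3, -2, -1, 0, 1, 2, 3, 4, 5.
Σ m_l² = 2·(1 + 4 + 9 + 16 + 25) = 110.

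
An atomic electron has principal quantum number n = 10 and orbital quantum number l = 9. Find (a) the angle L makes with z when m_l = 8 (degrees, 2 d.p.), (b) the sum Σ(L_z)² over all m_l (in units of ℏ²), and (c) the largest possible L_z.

For m_l = 8: cos θ = 8/√90, θ ≈ 32.51°.
Σ m_l² = 570, so Σ(L_z)² = 570 ℏ².
L_z,max = lℏ = 9ℏ.

θ(m_l=8) ≈ 32.51°; Σ(L_z)² = 570 ℏ²; L_z,max = 9ℏ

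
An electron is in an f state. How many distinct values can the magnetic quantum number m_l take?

7

An f state has l = 3.
The number of m_l values is 2l + 1 = 2·3 + 1 = 7.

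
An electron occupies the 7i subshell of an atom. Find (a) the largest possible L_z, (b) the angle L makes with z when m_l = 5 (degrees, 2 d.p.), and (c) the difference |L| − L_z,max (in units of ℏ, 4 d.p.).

7i means n = 7, l = 6.
L_z,max = lℏ = 6ℏ.
For m_l = 5: cos θ = 5/√42, θ ≈ 39.51°.
|L| − L_z,max = (√42 − 6)ℏ ≈ 0.4807ℏ.

L_z,max = 6ℏ; θ(m_l=5) ≈ 39.51°; |L|−L_z,max ≈ 0.4807ℏ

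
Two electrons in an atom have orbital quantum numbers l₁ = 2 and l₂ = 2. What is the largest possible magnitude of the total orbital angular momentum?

Angular momentum addition gives L = |l₁ − l₂|, …, l₁ + l₂.
So L can be 0, 1, 2, 3, 4.
The largest magnitude corresponds to L = 4: |L_tot| = ℏ√(4·5) = 2√5 ℏ.

|L_tot|_max = 2√5 ℏ ≈ 4.472ℏ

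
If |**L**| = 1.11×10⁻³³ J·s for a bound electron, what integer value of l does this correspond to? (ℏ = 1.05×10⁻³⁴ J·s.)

l = 10

|L|/ℏ = (1.11×10⁻³³)/(1.05×10⁻³⁴) ≈ 10.571.
(|L|/ℏ)² = l(l+1) ≈ 111.76 ⇒ l = 10.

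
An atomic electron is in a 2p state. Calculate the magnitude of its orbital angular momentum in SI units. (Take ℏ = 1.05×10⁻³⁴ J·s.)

The 2p subshell has l = 1.
|L| = ℏ√(l(l+1)) = ℏ√(1·2) = √2 ℏ
Numerically, |L| = 1.414 × (1.05×10⁻³⁴ J·s) = 1.48×10⁻³⁴ J·s.

|L| = 1.48×10⁻³⁴ J·s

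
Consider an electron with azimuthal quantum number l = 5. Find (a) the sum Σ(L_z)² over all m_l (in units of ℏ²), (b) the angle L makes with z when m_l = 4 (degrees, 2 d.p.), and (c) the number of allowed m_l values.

Σ(L_z)² = 110 ℏ²; θ(m_l=4) ≈ 43.09°; 11 values

Σ m_l² = 110, so Σ(L_z)² = 110 ℏ².
For m_l = 4: cos θ = 4/√30, θ ≈ 43.09°.
There are 2l+1 = 11 values of m_l.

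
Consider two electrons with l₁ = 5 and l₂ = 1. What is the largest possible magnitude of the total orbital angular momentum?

|L_tot|_max = √42 ℏ ≈ 6.481ℏ

The total orbital quantum number L ranges from |l₁ − l₂| to l₁ + l₂ in integer steps.
So L can be 4, 5, 6.
The largest magnitude corresponds to L = 6: |L_tot| = ℏ√(6·7) = √42 ℏ.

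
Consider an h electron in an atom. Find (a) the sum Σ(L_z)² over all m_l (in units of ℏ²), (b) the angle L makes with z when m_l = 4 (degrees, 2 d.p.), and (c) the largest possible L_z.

The letter h corresponds to l = 5.
Σ m_l² = 110, so Σ(L_z)² = 110 ℏ².
For m_l = 4: cos θ = 4/√30, θ ≈ 43.09°.
L_z,max = lℏ = 5ℏ.

Σ(L_z)² = 110 ℏ²; θ(m_l=4) ≈ 43.09°; L_z,max = 5ℏ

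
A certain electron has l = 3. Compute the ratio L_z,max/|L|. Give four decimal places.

|L| = 2√3 ℏ ≈ 3.4641ℏ, while L_z,max = lℏ = 3ℏ.
L_z,max/|L| = 3/√12 = 0.8660.

L_z,max/|L| = 0.8660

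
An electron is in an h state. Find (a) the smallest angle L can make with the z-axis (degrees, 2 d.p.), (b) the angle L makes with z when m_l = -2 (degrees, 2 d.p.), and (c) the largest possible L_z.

The letter h corresponds to l = 5.
cos θ_min = 5/√30, so θ_min ≈ 24.09°.
For m_l = -2: cos θ = -2/√30, θ ≈ 111.42°.
L_z,max = lℏ = 5ℏ.

θ_min ≈ 24.09°; θ(m_l=-2) ≈ 111.42°; L_z,max = 5ℏ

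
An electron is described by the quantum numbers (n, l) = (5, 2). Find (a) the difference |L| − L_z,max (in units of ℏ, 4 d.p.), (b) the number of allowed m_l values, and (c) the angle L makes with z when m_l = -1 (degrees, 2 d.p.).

|L| − L_z,max = (√6 − 2)ℏ ≈ 0.4495ℏ.
There are 2l+1 = 5 values of m_l.
For m_l = -1: cos θ = -1/√6, θ ≈ 114.09°.

|L|−L_z,max ≈ 0.4495ℏ; 5 values; θ(m_l=-1) ≈ 114.09°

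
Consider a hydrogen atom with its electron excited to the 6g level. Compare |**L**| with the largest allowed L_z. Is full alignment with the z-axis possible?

No: L_z,max = 4ℏ < |L| = 2√5 ℏ ≈ 4.472ℏ

The 6g level has l = 4.
|L| = 2√5 ℏ ≈ 4.4721ℏ, while L_z,max = lℏ = 4ℏ.
Since |L| > L_z,max, the vector can never point exactly along z; the closest it comes is θ_min = arccos(4/√20) ≈ 26.6°.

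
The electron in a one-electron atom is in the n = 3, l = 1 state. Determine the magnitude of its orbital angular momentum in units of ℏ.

|L| = √2 ℏ ≈ 1.414ℏ

|L| = ℏ√(l(l+1)) = ℏ√(1·2) = √2 ℏ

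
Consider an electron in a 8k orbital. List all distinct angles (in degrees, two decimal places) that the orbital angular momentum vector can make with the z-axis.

The 8k subshell has l = 7.
|L| = ℏ√(l(l+1)) = 2√14 ℏ.
cos θ = m_l/√56 for each m_l ∈ {-7, -6, -5, -4, -3, -2, -1, 0, 1, 2, 3, 4, 5, 6, 7}.

θ ∈ {20.70°, 36.70°, 48.08°, 57.69°, 66.37°, 74.50°, 82.32°, 90.00°, 97.68°, 105.50°, 113.63°, 122.31°, 131.92°, 143.30°, 159.30°}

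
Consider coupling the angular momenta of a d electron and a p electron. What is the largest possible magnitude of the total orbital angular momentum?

|L_tot|_max = 2√3 ℏ ≈ 3.464ℏ

L runs from |2 − 1| = 1 to 2 + 1 = 3.
Allowed values: L = 1, 2, 3.
The largest magnitude corresponds to L = 3: |L_tot| = ℏ√(3·4) = 2√3 ℏ.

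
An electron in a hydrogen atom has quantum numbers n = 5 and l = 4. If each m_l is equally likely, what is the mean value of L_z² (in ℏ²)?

⟨L_z²⟩ = 6.667 ℏ²

m_l ∈ {-4, -3, -2, -1, 0, 1, 2, 3, 4}.
⟨L_z²⟩ = ℏ²·l(l+1)/3 = 6.667ℏ².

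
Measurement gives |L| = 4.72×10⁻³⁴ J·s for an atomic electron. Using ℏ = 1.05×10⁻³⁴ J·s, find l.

l = 4

|L|/ℏ = (4.72×10⁻³⁴)/(1.05×10⁻³⁴) ≈ 4.495.
Set l(l+1) = 20.21; the integer solution is l = 4.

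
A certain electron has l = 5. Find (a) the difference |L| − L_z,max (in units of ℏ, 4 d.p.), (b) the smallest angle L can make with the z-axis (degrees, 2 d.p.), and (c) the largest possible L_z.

|L|−L_z,max ≈ 0.4772ℏ; θ_min ≈ 24.09°; L_z,max = 5ℏ

|L| − L_z,max = (√30 − 5)ℏ ≈ 0.4772ℏ.
cos θ_min = 5/√30, so θ_min ≈ 24.09°.
L_z,max = lℏ = 5ℏ.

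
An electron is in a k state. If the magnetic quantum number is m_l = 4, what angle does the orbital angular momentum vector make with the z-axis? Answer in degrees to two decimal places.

A k state has l = 7.
|L|² = l(l+1)ℏ² = 56ℏ², so |L| = 2√14 ℏ.
L_z = m_l ℏ = 4ℏ.
cos θ = L_z/|L| = 4/√56, so θ ≈ 57.69°.

θ ≈ 57.69°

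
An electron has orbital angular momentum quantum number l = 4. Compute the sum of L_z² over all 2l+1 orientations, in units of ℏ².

Σ(L_z)² = 60 ℏ²

m_l runs from −4 to 4, i.e. {-4, -3, -2, -1, 0, 1, 2, 3, 4}.
Summing m² from −4 to 4: Σ m_l² = 60.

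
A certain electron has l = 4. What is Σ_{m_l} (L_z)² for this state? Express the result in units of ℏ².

m_l ∈ {-4, -3, -2, -1, 0, 1, 2, 3, 4}.
Σ m_l² = l(l+1)(2l+1)/3 = 4·5·9/3 = 60.

Σ(L_z)² = 60 ℏ²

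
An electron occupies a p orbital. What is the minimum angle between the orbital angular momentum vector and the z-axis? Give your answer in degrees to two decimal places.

The letter p corresponds to l = 1.
|L| = √(l(l+1)) ℏ = √2 ℏ.
The smallest angle corresponds to the largest L_z, i.e. m_l = l = 1, giving L_z = 1ℏ.
cos θ_min = 1/√2, so θ_min ≈ 45.00°.

θ_min ≈ 45.00°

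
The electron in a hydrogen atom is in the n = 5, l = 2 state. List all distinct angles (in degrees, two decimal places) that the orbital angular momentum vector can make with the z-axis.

θ ∈ {35.26°, 65.91°, 90.00°, 114.09°, 144.74°}

|L|² = l(l+1)ℏ² = 6ℏ², so |L| = √6 ℏ.
cos θ = m_l/√6 for each m_l ∈ {-2, -1, 0, 1, 2}.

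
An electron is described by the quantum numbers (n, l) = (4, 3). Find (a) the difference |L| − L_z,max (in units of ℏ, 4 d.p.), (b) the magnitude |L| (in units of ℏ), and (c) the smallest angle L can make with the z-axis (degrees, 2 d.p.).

|L| − L_z,max = (2√3 − 3)ℏ ≈ 0.4641ℏ.
|L| = ℏ√(3·4) = 2√3 ℏ ≈ 3.464ℏ.
cos θ_min = 3/√12, so θ_min ≈ 30.00°.

|L|−L_z,max ≈ 0.4641ℏ; |L| = 2√3 ℏ ≈ 3.464ℏ; θ_min ≈ 30.00°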